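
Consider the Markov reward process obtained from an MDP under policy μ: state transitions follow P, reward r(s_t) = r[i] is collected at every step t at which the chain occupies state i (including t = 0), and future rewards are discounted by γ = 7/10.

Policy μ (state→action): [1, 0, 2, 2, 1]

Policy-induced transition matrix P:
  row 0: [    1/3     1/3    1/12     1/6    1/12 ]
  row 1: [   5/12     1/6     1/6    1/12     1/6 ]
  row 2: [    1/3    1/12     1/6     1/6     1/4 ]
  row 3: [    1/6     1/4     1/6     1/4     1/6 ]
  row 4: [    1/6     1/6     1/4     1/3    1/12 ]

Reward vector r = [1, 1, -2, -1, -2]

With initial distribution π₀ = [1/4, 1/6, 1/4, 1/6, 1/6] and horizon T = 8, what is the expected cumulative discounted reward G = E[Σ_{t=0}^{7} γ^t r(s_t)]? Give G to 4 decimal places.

G = -1.2020

t=0: π = [0.2500, 0.1667, 0.2500, 0.1667, 0.1667], E[r] = -0.5833, γ^t·E[r] = -0.583333, running G = -0.583333
t=1: π = [0.2917, 0.2014, 0.1597, 0.1944, 0.1528], E[r] = -0.3264, γ^t·E[r] = -0.228472, running G = -0.811806
t=2: π = [0.2922, 0.2182, 0.1551, 0.1916, 0.1429], E[r] = -0.2772, γ^t·E[r] = -0.135828, running G = -0.947633
t=3: π = [0.2958, 0.2184, 0.1542, 0.1883, 0.1433], E[r] = -0.2692, γ^t·E[r] = -0.092333, running G = -1.039967
t=4: π = [0.2963, 0.2188, 0.1540, 0.1880, 0.1429], E[r] = -0.2668, γ^t·E[r] = -0.064049, running G = -1.104015
t=5: π = [0.2964, 0.2189, 0.1539, 0.1879, 0.1429], E[r] = -0.2662, γ^t·E[r] = -0.044741, running G = -1.148757
t=6: π = [0.2964, 0.2189, 0.1539, 0.1879, 0.1429], E[r] = -0.2661, γ^t·E[r] = -0.031304, running G = -1.180060
t=7: π = [0.2964, 0.2189, 0.1539, 0.1879, 0.1429], E[r] = -0.2660, γ^t·E[r] = -0.021910, running G = -1.201970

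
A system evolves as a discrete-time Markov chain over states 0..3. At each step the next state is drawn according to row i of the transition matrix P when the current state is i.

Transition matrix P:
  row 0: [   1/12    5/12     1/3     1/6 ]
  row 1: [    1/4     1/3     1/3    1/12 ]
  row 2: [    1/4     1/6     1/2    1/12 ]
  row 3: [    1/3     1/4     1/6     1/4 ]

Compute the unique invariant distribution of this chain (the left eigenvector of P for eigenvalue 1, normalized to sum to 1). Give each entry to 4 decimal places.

Balance equations π_j = Σ_i π_i·P[i][j]:
  π_0 = 1/12·π_0 + 1/4·π_1 + 1/4·π_2 + 1/3·π_3
  π_1 = 5/12·π_0 + 1/3·π_1 + 1/6·π_2 + 1/4·π_3
  π_2 = 1/3·π_0 + 1/3·π_1 + 1/2·π_2 + 1/6·π_3
  normalize: π_0 + π_1 + π_2 + π_3 = 1
Solving the linear system gives exactly π = [31/139, 194/695, 261/695, 17/139].

π = [0.2230, 0.2791, 0.3755, 0.1223]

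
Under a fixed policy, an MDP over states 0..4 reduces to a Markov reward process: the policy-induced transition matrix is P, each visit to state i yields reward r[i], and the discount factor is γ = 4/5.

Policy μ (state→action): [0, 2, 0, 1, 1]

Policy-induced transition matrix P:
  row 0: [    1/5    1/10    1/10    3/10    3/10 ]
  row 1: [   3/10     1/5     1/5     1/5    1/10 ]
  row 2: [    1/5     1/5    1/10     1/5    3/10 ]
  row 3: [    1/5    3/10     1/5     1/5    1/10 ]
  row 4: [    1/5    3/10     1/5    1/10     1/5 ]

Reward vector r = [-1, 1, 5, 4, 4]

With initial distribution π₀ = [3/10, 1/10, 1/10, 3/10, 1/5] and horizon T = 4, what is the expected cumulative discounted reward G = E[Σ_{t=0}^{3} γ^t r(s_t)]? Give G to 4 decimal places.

G = 7.0201

t=0: π = [0.3000, 0.1000, 0.1000, 0.3000, 0.2000], E[r] = 2.3000, γ^t·E[r] = 2.300000, running G = 2.300000
t=1: π = [0.2100, 0.2200, 0.1600, 0.2100, 0.2000], E[r] = 2.4500, γ^t·E[r] = 1.960000, running G = 4.260000
t=2: π = [0.2220, 0.2200, 0.1630, 0.2010, 0.1940], E[r] = 2.3930, γ^t·E[r] = 1.531520, running G = 5.791520
t=3: π = [0.2220, 0.2173, 0.1615, 0.2028, 0.1964], E[r] = 2.3996, γ^t·E[r] = 1.228595, running G = 7.020115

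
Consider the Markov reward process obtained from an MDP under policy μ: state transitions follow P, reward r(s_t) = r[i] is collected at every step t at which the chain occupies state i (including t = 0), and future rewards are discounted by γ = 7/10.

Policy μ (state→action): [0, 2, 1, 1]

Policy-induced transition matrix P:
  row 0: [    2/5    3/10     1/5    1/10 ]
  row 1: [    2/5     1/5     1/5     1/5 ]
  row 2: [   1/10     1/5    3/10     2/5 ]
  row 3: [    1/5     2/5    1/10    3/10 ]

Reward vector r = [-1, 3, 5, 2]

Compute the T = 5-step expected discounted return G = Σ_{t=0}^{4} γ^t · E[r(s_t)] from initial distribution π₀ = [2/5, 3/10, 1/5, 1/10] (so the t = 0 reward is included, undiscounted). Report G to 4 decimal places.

G = 5.1825

t=0: π = [0.4000, 0.3000, 0.2000, 0.1000], E[r] = 1.7000, γ^t·E[r] = 1.700000, running G = 1.700000
t=1: π = [0.3200, 0.2600, 0.2100, 0.2100], E[r] = 1.9300, γ^t·E[r] = 1.351000, running G = 3.051000
t=2: π = [0.2950, 0.2740, 0.2000, 0.2310], E[r] = 1.9890, γ^t·E[r] = 0.974610, running G = 4.025610
t=3: π = [0.2938, 0.2757, 0.1969, 0.2336], E[r] = 1.9850, γ^t·E[r] = 0.680855, running G = 4.706465
t=4: π = [0.2942, 0.2761, 0.1963, 0.2334], E[r] = 1.9825, γ^t·E[r] = 0.475989, running G = 5.182454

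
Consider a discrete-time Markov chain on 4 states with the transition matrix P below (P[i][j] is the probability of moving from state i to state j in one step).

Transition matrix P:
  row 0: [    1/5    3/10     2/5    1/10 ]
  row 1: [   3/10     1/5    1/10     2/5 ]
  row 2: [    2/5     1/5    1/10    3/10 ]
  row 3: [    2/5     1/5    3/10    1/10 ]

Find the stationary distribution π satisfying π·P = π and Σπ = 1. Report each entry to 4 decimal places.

Balance equations π_j = Σ_i π_i·P[i][j]:
  π_0 = 1/5·π_0 + 3/10·π_1 + 2/5·π_2 + 2/5·π_3
  π_1 = 3/10·π_0 + 1/5·π_1 + 1/5·π_2 + 1/5·π_3
  π_2 = 2/5·π_0 + 1/10·π_1 + 1/10·π_2 + 3/10·π_3
  normalize: π_0 + π_1 + π_2 + π_3 = 1
Solving the linear system gives exactly π = [38/121, 28/121, 115/484, 105/484].

π = [0.3140, 0.2314, 0.2376, 0.2169]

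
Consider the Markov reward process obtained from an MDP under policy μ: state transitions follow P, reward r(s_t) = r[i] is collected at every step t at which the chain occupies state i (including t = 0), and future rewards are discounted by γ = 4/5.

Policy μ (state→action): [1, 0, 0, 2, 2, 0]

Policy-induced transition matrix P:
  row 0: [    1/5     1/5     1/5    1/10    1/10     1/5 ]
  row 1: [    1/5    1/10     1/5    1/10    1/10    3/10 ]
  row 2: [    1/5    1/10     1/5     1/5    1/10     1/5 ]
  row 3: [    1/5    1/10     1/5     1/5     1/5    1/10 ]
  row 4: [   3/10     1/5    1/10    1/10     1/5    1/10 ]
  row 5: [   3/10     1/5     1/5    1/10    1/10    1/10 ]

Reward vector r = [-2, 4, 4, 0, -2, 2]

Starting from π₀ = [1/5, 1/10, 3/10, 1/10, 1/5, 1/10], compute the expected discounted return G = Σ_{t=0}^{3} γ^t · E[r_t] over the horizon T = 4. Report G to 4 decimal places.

G = 2.8930

t=0: π = [0.2000, 0.1000, 0.3000, 0.1000, 0.2000, 0.1000], E[r] = 1.0000, γ^t·E[r] = 1.000000, running G = 1.000000
t=1: π = [0.2300, 0.1500, 0.1800, 0.1400, 0.1300, 0.1700], E[r] = 0.9400, γ^t·E[r] = 0.752000, running G = 1.752000
t=2: π = [0.2300, 0.1530, 0.1870, 0.1320, 0.1270, 0.1710], E[r] = 0.9880, γ^t·E[r] = 0.632320, running G = 2.384320
t=3: π = [0.2298, 0.1528, 0.1873, 0.1319, 0.1259, 0.1723], E[r] = 0.9936, γ^t·E[r] = 0.508723, running G = 2.893043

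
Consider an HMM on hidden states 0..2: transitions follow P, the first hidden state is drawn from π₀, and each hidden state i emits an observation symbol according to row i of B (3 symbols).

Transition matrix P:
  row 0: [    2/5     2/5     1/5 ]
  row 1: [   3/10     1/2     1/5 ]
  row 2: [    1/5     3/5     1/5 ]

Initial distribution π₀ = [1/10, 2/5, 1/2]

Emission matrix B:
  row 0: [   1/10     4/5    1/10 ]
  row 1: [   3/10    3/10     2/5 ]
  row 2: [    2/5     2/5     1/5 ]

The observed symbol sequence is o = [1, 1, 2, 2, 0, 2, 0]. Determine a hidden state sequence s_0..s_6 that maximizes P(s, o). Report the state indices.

t=0: δ = [8.000e-02, 1.200e-01, 2.000e-01]  (obs o_0=1)
t=1: δ = [3.200e-02, 3.600e-02, 1.600e-02]  ψ = [2, 2, 2]  (obs o_1=1)
t=2: δ = [1.280e-03, 7.200e-03, 1.440e-03]  ψ = [0, 1, 1]  (obs o_2=2)
t=3: δ = [2.160e-04, 1.440e-03, 2.880e-04]  ψ = [1, 1, 1]  (obs o_3=2)
t=4: δ = [4.320e-05, 2.160e-04, 1.152e-04]  ψ = [1, 1, 1]  (obs o_4=0)
t=5: δ = [6.480e-06, 4.320e-05, 8.640e-06]  ψ = [1, 1, 1]  (obs o_5=2)
t=6: δ = [1.296e-06, 6.480e-06, 3.456e-06]  ψ = [1, 1, 1]  (obs o_6=0)
backtrack: best end state = 1; path = [2, 1, 1, 1, 1, 1, 1]

path = [2, 1, 1, 1, 1, 1, 1]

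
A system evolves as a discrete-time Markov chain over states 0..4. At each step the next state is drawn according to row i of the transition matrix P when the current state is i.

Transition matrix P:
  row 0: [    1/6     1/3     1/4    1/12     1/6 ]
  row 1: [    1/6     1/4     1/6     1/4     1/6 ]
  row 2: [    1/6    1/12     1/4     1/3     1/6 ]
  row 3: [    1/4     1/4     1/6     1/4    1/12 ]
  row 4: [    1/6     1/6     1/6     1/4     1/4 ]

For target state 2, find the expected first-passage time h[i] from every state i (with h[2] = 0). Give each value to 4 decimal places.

First-step conditioning: h[2] = 0; for i ≠ 2, h[i] = 1 + Σ_k P[i][k]·h[k].
  h[0] = 1 + 1/6·h[0] + 1/3·h[1] + 1/12·h[3] + 1/6·h[4]
  h[1] = 1 + 1/6·h[0] + 1/4·h[1] + 1/4·h[3] + 1/6·h[4]
  h[3] = 1 + 1/4·h[0] + 1/4·h[1] + 1/4·h[3] + 1/12·h[4]
  h[4] = 1 + 1/6·h[0] + 1/6·h[1] + 1/4·h[3] + 1/4·h[4]
Solving the 4×4 linear system over states ≠ 2 gives exactly h = [1608/319, 1752/319, 0, 60/11, 1752/319] (h[2] = 0 is the target).

h = [5.0408, 5.4922, 0.0000, 5.4545, 5.4922]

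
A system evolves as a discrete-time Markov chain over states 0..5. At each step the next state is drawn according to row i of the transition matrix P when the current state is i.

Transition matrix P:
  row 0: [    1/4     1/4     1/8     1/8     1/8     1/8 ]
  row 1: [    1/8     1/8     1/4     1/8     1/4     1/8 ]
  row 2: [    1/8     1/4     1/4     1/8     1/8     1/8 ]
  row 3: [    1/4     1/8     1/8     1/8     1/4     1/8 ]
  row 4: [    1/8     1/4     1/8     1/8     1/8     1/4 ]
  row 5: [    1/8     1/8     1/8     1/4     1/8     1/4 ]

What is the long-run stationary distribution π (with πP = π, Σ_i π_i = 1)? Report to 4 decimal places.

π = [0.1637, 0.1875, 0.1696, 0.1458, 0.1667, 0.1667]

Balance equations π_j = Σ_i π_i·P[i][j]:
  π_0 = 1/4·π_0 + 1/8·π_1 + 1/8·π_2 + 1/4·π_3 + 1/8·π_4 + 1/8·π_5
  π_1 = 1/4·π_0 + 1/8·π_1 + 1/4·π_2 + 1/8·π_3 + 1/4·π_4 + 1/8·π_5
  π_2 = 1/8·π_0 + 1/4·π_1 + 1/4·π_2 + 1/8·π_3 + 1/8·π_4 + 1/8·π_5
  π_3 = 1/8·π_0 + 1/8·π_1 + 1/8·π_2 + 1/8·π_3 + 1/8·π_4 + 1/4·π_5
  π_4 = 1/8·π_0 + 1/4·π_1 + 1/8·π_2 + 1/4·π_3 + 1/8·π_4 + 1/8·π_5
  normalize: π_0 + π_1 + π_2 + π_3 + π_4 + π_5 = 1
Solving the linear system gives exactly π = [55/336, 3/16, 19/112, 7/48, 1/6, 1/6].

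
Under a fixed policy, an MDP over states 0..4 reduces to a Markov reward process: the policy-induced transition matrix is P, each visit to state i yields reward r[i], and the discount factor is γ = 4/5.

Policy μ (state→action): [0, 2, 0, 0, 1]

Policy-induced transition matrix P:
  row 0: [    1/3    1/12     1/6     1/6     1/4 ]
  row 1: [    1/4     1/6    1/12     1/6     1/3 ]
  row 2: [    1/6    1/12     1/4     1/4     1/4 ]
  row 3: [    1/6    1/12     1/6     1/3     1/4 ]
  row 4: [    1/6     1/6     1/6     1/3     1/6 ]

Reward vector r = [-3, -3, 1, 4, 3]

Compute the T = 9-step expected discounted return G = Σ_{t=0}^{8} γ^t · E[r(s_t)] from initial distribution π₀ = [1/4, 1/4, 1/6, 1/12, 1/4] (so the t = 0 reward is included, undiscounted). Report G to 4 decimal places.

t=0: π = [0.2500, 0.2500, 0.1667, 0.0833, 0.2500], E[r] = -0.2500, γ^t·E[r] = -0.250000, running G = -0.250000
t=1: π = [0.2292, 0.1250, 0.1597, 0.2361, 0.2500], E[r] = 0.7917, γ^t·E[r] = 0.633333, running G = 0.383333
t=2: π = [0.2153, 0.1146, 0.1696, 0.2610, 0.2396], E[r] = 0.9427, γ^t·E[r] = 0.603333, running G = 0.986667
t=3: π = [0.2121, 0.1128, 0.1712, 0.2642, 0.2396], E[r] = 0.9721, γ^t·E[r] = 0.497704, running G = 1.484370
t=4: π = [0.2114, 0.1127, 0.1715, 0.2649, 0.2394], E[r] = 0.9771, γ^t·E[r] = 0.400222, running G = 1.884593
t=5: π = [0.2113, 0.1127, 0.1716, 0.2650, 0.2394], E[r] = 0.9780, γ^t·E[r] = 0.320484, running G = 2.205076
t=6: π = [0.2113, 0.1127, 0.1716, 0.2650, 0.2394], E[r] = 0.9782, γ^t·E[r] = 0.256429, running G = 2.461505
t=7: π = [0.2113, 0.1127, 0.1716, 0.2650, 0.2394], E[r] = 0.9782, γ^t·E[r] = 0.205149, running G = 2.666654
t=8: π = [0.2113, 0.1127, 0.1716, 0.2650, 0.2394], E[r] = 0.9782, γ^t·E[r] = 0.164120, running G = 2.830774

G = 2.8308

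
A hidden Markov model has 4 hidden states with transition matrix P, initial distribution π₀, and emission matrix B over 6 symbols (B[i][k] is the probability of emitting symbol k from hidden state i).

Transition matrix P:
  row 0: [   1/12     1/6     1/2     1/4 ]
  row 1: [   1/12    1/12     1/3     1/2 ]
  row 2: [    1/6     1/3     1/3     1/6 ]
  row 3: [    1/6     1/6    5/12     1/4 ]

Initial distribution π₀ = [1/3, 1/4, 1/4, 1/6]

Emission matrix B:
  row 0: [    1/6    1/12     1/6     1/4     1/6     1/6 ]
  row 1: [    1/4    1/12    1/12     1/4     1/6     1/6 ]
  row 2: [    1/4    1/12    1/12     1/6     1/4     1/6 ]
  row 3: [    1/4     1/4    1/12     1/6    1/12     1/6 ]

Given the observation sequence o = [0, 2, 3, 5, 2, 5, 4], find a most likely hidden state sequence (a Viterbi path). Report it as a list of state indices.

path = [0, 2, 1, 3, 0, 2, 2]

t=0: δ = [5.556e-02, 6.250e-02, 6.250e-02, 4.167e-02]  (obs o_0=0)
t=1: δ = [1.736e-03, 1.736e-03, 2.315e-03, 2.604e-03]  ψ = [2, 2, 0, 1]  (obs o_1=2)
t=2: δ = [1.085e-04, 1.929e-04, 1.808e-04, 1.447e-04]  ψ = [3, 2, 3, 1]  (obs o_2=3)
t=3: δ = [5.023e-06, 1.005e-05, 1.072e-05, 1.608e-05]  ψ = [2, 2, 1, 1]  (obs o_3=5)
t=4: δ = [4.465e-07, 2.977e-07, 5.582e-07, 4.186e-07]  ψ = [3, 2, 3, 1]  (obs o_4=2)
t=5: δ = [1.550e-08, 3.101e-08, 3.721e-08, 2.481e-08]  ψ = [2, 2, 0, 1]  (obs o_5=5)
t=6: δ = [1.034e-09, 2.067e-09, 3.101e-09, 1.292e-09]  ψ = [2, 2, 2, 1]  (obs o_6=4)
backtrack: best end state = 2; path = [0, 2, 1, 3, 0, 2, 2]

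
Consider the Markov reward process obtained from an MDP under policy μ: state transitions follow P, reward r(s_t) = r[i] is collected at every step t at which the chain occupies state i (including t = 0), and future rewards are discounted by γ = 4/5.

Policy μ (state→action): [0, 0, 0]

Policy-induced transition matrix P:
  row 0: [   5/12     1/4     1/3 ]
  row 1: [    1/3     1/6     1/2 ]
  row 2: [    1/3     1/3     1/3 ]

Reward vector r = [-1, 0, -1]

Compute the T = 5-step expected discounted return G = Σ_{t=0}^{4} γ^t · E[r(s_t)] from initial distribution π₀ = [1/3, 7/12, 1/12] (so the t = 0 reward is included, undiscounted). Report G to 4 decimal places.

t=0: π = [0.3333, 0.5833, 0.0833], E[r] = -0.4167, γ^t·E[r] = -0.416667, running G = -0.416667
t=1: π = [0.3611, 0.2083, 0.4306], E[r] = -0.7917, γ^t·E[r] = -0.633333, running G = -1.050000
t=2: π = [0.3634, 0.2685, 0.3681], E[r] = -0.7315, γ^t·E[r] = -0.468148, running G = -1.518148
t=3: π = [0.3636, 0.2583, 0.3781], E[r] = -0.7417, γ^t·E[r] = -0.379753, running G = -1.897901
t=4: π = [0.3636, 0.2600, 0.3764], E[r] = -0.7400, γ^t·E[r] = -0.303111, running G = -2.201012

G = -2.2010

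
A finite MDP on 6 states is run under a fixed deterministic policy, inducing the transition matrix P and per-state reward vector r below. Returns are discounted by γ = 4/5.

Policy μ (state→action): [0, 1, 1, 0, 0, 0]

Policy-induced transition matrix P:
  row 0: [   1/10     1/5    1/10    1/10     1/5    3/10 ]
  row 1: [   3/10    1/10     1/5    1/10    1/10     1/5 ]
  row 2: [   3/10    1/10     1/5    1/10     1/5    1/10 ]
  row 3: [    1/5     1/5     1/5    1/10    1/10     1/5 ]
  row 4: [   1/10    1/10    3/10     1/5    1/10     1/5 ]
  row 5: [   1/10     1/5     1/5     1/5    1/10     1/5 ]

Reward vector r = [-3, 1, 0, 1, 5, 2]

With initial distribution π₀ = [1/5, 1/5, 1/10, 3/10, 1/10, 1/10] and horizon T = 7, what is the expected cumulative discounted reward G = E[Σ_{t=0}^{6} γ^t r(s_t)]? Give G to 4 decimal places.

G = 2.9996

t=0: π = [0.2000, 0.2000, 0.1000, 0.3000, 0.1000, 0.1000], E[r] = 0.6000, γ^t·E[r] = 0.600000, running G = 0.600000
t=1: π = [0.1900, 0.1600, 0.1900, 0.1200, 0.1300, 0.2100], E[r] = 0.7800, γ^t·E[r] = 0.624000, running G = 1.224000
t=2: π = [0.1820, 0.1520, 0.1940, 0.1340, 0.1380, 0.2000], E[r] = 0.8300, γ^t·E[r] = 0.531200, running G = 1.755200
t=3: π = [0.1826, 0.1516, 0.1956, 0.1338, 0.1376, 0.1988], E[r] = 0.8232, γ^t·E[r] = 0.421478, running G = 2.176678
t=4: π = [0.1828, 0.1515, 0.1955, 0.1336, 0.1378, 0.1987], E[r] = 0.8232, γ^t·E[r] = 0.337183, running G = 2.513861
t=5: π = [0.1828, 0.1515, 0.1955, 0.1337, 0.1378, 0.1987], E[r] = 0.8235, γ^t·E[r] = 0.269841, running G = 2.783702
t=6: π = [0.1828, 0.1515, 0.1955, 0.1337, 0.1378, 0.1987], E[r] = 0.8235, γ^t·E[r] = 0.215864, running G = 2.999565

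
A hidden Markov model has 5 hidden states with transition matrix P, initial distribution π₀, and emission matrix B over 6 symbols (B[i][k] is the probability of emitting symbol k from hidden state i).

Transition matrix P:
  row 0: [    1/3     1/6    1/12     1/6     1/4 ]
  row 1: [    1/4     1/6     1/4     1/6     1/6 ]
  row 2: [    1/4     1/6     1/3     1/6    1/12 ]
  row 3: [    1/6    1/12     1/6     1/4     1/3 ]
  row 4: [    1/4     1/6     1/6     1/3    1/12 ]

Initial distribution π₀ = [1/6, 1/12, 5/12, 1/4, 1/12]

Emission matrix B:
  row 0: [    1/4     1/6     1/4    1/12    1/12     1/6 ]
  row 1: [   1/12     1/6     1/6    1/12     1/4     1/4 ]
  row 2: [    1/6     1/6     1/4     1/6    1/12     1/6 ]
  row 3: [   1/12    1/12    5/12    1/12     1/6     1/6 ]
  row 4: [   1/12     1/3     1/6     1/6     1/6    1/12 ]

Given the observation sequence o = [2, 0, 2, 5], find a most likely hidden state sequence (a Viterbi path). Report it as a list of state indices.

t=0: δ = [4.167e-02, 1.389e-02, 1.042e-01, 1.042e-01, 1.389e-02]  (obs o_0=2)
t=1: δ = [6.510e-03, 1.447e-03, 5.787e-03, 2.170e-03, 2.894e-03]  ψ = [2, 2, 2, 3, 3]  (obs o_1=0)
t=2: δ = [5.425e-04, 1.808e-04, 4.823e-04, 4.521e-04, 2.713e-04]  ψ = [0, 0, 2, 0, 0]  (obs o_2=2)
t=3: δ = [3.014e-05, 2.261e-05, 2.679e-05, 1.884e-05, 1.256e-05]  ψ = [0, 0, 2, 3, 3]  (obs o_3=5)
backtrack: best end state = 0; path = [2, 0, 0, 0]

path = [2, 0, 0, 0]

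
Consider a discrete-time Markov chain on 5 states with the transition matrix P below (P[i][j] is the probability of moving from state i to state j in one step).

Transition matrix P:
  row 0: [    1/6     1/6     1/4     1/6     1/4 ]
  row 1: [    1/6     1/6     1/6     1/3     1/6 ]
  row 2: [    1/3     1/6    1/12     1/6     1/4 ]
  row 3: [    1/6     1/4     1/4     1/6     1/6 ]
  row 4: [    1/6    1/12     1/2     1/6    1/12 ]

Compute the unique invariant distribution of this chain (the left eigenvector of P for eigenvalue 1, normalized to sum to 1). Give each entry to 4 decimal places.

Balance equations π_j = Σ_i π_i·P[i][j]:
  π_0 = 1/6·π_0 + 1/6·π_1 + 1/3·π_2 + 1/6·π_3 + 1/6·π_4
  π_1 = 1/6·π_0 + 1/6·π_1 + 1/6·π_2 + 1/4·π_3 + 1/12·π_4
  π_2 = 1/4·π_0 + 1/6·π_1 + 1/12·π_2 + 1/4·π_3 + 1/2·π_4
  π_3 = 1/6·π_0 + 1/3·π_1 + 1/6·π_2 + 1/6·π_3 + 1/6·π_4
  normalize: π_0 + π_1 + π_2 + π_3 + π_4 = 1
Solving the linear system gives exactly π = [477/2303, 55/329, 559/2303, 64/329, 62/329].

π = [0.2071, 0.1672, 0.2427, 0.1945, 0.1884]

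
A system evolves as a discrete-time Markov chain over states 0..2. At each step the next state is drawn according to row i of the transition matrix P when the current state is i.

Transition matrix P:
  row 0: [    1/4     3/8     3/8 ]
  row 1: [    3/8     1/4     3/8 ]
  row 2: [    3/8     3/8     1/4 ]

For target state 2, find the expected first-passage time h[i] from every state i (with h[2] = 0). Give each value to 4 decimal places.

First-step conditioning: h[2] = 0; for i ≠ 2, h[i] = 1 + Σ_k P[i][k]·h[k].
  h[0] = 1 + 1/4·h[0] + 3/8·h[1]
  h[1] = 1 + 3/8·h[0] + 1/4·h[1]
Solving the 2×2 linear system over states ≠ 2 gives exactly h = [8/3, 8/3, 0] (h[2] = 0 is the target).

h = [2.6667, 2.6667, 0.0000]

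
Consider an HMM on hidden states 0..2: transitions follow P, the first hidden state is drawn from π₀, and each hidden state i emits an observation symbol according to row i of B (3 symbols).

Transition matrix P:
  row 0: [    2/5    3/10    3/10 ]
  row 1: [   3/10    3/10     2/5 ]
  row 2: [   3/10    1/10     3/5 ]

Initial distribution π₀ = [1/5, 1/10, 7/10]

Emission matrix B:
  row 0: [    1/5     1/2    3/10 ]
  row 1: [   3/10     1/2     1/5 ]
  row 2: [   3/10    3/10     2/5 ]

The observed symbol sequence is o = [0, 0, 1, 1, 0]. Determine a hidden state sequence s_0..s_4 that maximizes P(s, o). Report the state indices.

t=0: δ = [4.000e-02, 3.000e-02, 2.100e-01]  (obs o_0=0)
t=1: δ = [1.260e-02, 6.300e-03, 3.780e-02]  ψ = [2, 2, 2]  (obs o_1=0)
t=2: δ = [5.670e-03, 1.890e-03, 6.804e-03]  ψ = [2, 0, 2]  (obs o_2=1)
t=3: δ = [1.134e-03, 8.505e-04, 1.225e-03]  ψ = [0, 0, 2]  (obs o_3=1)
t=4: δ = [9.072e-05, 1.021e-04, 2.204e-04]  ψ = [0, 0, 2]  (obs o_4=0)
backtrack: best end state = 2; path = [2, 2, 2, 2, 2]

path = [2, 2, 2, 2, 2]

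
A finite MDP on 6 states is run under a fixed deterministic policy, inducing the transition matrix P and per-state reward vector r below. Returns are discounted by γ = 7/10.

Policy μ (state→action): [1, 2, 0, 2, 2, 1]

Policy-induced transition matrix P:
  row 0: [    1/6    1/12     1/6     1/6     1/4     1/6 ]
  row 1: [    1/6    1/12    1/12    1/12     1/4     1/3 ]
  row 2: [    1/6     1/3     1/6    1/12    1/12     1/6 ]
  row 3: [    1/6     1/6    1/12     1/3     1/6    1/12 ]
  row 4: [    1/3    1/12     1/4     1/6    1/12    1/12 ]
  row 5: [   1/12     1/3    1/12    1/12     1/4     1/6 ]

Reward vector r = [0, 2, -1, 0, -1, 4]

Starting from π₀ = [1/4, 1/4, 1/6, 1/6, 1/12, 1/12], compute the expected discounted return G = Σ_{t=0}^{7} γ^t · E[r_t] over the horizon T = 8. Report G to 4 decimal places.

G = 2.0979

t=0: π = [0.2500, 0.2500, 0.1667, 0.1667, 0.0833, 0.0833], E[r] = 0.5833, γ^t·E[r] = 0.583333, running G = 0.583333
t=1: π = [0.1736, 0.1597, 0.1319, 0.1528, 0.1944, 0.1875], E[r] = 0.7431, γ^t·E[r] = 0.520139, running G = 1.103472
t=2: π = [0.1834, 0.1759, 0.1412, 0.1522, 0.1829, 0.1644], E[r] = 0.6852, γ^t·E[r] = 0.335741, running G = 1.439213
t=3: π = [0.1834, 0.1724, 0.1409, 0.1519, 0.1833, 0.1681], E[r] = 0.6929, γ^t·E[r] = 0.237665, running G = 1.676878
t=4: π = [0.1832, 0.1732, 0.1409, 0.1519, 0.1833, 0.1675], E[r] = 0.6921, γ^t·E[r] = 0.166172, running G = 1.843050
t=5: π = [0.1833, 0.1731, 0.1409, 0.1518, 0.1833, 0.1676], E[r] = 0.6924, γ^t·E[r] = 0.116369, running G = 1.959419
t=6: π = [0.1833, 0.1731, 0.1409, 0.1518, 0.1833, 0.1676], E[r] = 0.6924, γ^t·E[r] = 0.081455, running G = 2.040874
t=7: π = [0.1833, 0.1731, 0.1409, 0.1518, 0.1833, 0.1676], E[r] = 0.6924, γ^t·E[r] = 0.057019, running G = 2.097893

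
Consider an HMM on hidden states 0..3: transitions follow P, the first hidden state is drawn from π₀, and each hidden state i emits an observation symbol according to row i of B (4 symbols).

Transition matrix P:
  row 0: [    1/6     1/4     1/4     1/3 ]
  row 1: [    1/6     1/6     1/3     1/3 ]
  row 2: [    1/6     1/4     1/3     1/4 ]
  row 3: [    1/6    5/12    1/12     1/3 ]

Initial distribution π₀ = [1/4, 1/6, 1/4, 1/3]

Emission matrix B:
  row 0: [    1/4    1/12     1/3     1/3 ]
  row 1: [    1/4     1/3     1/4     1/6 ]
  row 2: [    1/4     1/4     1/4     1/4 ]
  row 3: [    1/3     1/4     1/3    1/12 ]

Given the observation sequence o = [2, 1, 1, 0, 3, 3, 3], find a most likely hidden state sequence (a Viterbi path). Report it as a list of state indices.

t=0: δ = [8.333e-02, 4.167e-02, 6.250e-02, 1.111e-01]  (obs o_0=2)
t=1: δ = [1.543e-03, 1.543e-02, 5.208e-03, 9.259e-03]  ψ = [3, 3, 0, 3]  (obs o_1=1)
t=2: δ = [2.143e-04, 1.286e-03, 1.286e-03, 1.286e-03]  ψ = [1, 3, 1, 1]  (obs o_2=1)
t=3: δ = [5.358e-05, 1.340e-04, 1.072e-04, 1.429e-04]  ψ = [1, 3, 1, 1]  (obs o_3=0)
t=4: δ = [7.938e-06, 9.923e-06, 1.116e-05, 3.969e-06]  ψ = [3, 3, 1, 3]  (obs o_4=3)
t=5: δ = [6.202e-07, 4.651e-07, 9.303e-07, 2.756e-07]  ψ = [2, 2, 2, 1]  (obs o_5=3)
t=6: δ = [5.168e-08, 3.876e-08, 7.752e-08, 1.938e-08]  ψ = [2, 2, 2, 2]  (obs o_6=3)
backtrack: best end state = 2; path = [3, 1, 3, 1, 2, 2, 2]

path = [3, 1, 3, 1, 2, 2, 2]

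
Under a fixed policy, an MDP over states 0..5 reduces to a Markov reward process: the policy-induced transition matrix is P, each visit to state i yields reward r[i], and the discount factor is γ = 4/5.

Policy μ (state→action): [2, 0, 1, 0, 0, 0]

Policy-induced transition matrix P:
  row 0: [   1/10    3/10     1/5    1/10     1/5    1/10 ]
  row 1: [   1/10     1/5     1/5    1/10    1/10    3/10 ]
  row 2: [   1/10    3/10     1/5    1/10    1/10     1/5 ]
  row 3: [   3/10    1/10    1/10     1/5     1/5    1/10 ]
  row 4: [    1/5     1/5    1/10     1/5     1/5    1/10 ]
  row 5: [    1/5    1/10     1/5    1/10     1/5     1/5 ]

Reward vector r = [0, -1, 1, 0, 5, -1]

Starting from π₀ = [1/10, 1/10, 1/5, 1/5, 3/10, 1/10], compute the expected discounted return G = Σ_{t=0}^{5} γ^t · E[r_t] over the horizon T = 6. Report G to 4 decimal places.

t=0: π = [0.1000, 0.1000, 0.2000, 0.2000, 0.3000, 0.1000], E[r] = 1.5000, γ^t·E[r] = 1.500000, running G = 1.500000
t=1: π = [0.1800, 0.2000, 0.1500, 0.1500, 0.1700, 0.1500], E[r] = 0.6500, γ^t·E[r] = 0.520000, running G = 2.020000
t=2: π = [0.1620, 0.2030, 0.1680, 0.1320, 0.1650, 0.1700], E[r] = 0.6200, γ^t·E[r] = 0.396800, running G = 2.416800
t=3: π = [0.1599, 0.2028, 0.1703, 0.1297, 0.1629, 0.1744], E[r] = 0.6076, γ^t·E[r] = 0.311091, running G = 2.727891
t=4: π = [0.1597, 0.2026, 0.1707, 0.1293, 0.1627, 0.1750], E[r] = 0.6066, γ^t·E[r] = 0.248443, running G = 2.976334
t=5: π = [0.1596, 0.2026, 0.1708, 0.1292, 0.1627, 0.1751], E[r] = 0.6064, γ^t·E[r] = 0.198711, running G = 3.175045

G = 3.1750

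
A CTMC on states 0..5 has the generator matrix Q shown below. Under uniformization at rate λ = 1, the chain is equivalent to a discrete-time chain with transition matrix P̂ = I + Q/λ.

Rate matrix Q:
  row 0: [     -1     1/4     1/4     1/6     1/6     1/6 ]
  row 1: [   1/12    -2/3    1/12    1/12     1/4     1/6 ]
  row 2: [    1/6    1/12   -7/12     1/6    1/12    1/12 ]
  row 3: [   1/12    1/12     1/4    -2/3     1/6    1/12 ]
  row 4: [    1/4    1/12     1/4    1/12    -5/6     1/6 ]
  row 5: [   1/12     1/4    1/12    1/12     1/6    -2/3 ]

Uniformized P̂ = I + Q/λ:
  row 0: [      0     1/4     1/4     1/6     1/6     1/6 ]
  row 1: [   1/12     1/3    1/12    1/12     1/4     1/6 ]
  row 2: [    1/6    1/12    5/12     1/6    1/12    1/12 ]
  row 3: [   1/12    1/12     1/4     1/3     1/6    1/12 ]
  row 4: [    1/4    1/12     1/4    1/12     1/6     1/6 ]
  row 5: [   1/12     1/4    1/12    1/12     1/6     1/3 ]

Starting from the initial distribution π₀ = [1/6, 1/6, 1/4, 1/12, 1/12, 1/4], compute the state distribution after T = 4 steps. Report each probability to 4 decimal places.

t=0: π = [0.1667, 0.1667, 0.2500, 0.0833, 0.0833, 0.2500]
t=1: π = [0.1042, 0.1944, 0.2222, 0.1389, 0.1597, 0.1806]
t=2: π = [0.1198, 0.1794, 0.2245, 0.1453, 0.1644, 0.1667]
t=3: π = [0.1195, 0.1759, 0.2297, 0.1483, 0.1629, 0.1636]
t=4: π = [0.1197, 0.1745, 0.2317, 0.1495, 0.1622, 0.1624]

π = [0.1197, 0.1745, 0.2317, 0.1495, 0.1622, 0.1624]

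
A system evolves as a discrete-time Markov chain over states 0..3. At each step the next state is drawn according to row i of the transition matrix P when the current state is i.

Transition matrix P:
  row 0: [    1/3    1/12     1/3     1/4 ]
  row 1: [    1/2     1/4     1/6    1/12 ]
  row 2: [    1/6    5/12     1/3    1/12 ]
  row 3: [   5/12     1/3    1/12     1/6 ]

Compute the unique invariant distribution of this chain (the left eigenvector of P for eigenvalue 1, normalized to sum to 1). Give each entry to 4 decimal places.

π = [0.3451, 0.2476, 0.2537, 0.1537]

Balance equations π_j = Σ_i π_i·P[i][j]:
  π_0 = 1/3·π_0 + 1/2·π_1 + 1/6·π_2 + 5/12·π_3
  π_1 = 1/12·π_0 + 1/4·π_1 + 5/12·π_2 + 1/3·π_3
  π_2 = 1/3·π_0 + 1/6·π_1 + 1/3·π_2 + 1/12·π_3
  normalize: π_0 + π_1 + π_2 + π_3 = 1
Solving the linear system gives exactly π = [283/820, 203/820, 52/205, 63/410].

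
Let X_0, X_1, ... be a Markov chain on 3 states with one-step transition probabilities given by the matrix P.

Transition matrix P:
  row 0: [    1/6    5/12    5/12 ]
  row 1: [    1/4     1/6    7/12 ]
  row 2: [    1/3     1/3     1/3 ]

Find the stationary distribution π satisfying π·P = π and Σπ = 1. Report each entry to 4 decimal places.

Balance equations π_j = Σ_i π_i·P[i][j]:
  π_0 = 1/6·π_0 + 1/4·π_1 + 1/3·π_2
  π_1 = 5/12·π_0 + 1/6·π_1 + 1/3·π_2
  normalize: π_0 + π_1 + π_2 = 1
Solving the linear system gives exactly π = [52/197, 60/197, 85/197].

π = [0.2640, 0.3046, 0.4315]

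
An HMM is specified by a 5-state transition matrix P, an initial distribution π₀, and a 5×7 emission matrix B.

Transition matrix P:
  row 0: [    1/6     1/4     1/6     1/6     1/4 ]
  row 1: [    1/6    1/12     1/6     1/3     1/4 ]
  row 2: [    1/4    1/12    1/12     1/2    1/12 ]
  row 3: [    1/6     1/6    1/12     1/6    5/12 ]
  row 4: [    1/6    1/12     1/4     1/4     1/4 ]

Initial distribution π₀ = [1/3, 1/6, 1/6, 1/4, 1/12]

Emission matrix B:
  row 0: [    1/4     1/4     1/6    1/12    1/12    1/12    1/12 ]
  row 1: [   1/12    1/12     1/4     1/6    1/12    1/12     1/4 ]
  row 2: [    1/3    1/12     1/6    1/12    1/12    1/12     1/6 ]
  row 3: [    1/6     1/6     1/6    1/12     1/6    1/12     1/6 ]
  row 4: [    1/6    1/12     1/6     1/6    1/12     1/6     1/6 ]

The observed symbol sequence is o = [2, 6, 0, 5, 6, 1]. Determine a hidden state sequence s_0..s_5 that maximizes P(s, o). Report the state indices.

path = [0, 1, 3, 4, 2, 3]

t=0: δ = [5.556e-02, 4.167e-02, 2.778e-02, 4.167e-02, 1.389e-02]  (obs o_0=2)
t=1: δ = [7.716e-04, 3.472e-03, 1.543e-03, 2.315e-03, 2.894e-03]  ψ = [0, 0, 0, 1, 3]  (obs o_1=6)
t=2: δ = [1.447e-04, 3.215e-05, 2.411e-04, 1.929e-04, 1.608e-04]  ψ = [1, 3, 4, 1, 3]  (obs o_2=0)
t=3: δ = [5.023e-06, 3.014e-06, 3.349e-06, 1.005e-05, 1.340e-05]  ψ = [2, 0, 4, 2, 3]  (obs o_3=5)
t=4: δ = [1.861e-07, 4.186e-07, 5.582e-07, 5.582e-07, 6.977e-07]  ψ = [4, 3, 4, 4, 3]  (obs o_4=6)
t=5: δ = [3.489e-08, 7.752e-09, 1.454e-08, 4.651e-08, 1.938e-08]  ψ = [2, 3, 4, 2, 3]  (obs o_5=1)
backtrack: best end state = 3; path = [0, 1, 3, 4, 2, 3]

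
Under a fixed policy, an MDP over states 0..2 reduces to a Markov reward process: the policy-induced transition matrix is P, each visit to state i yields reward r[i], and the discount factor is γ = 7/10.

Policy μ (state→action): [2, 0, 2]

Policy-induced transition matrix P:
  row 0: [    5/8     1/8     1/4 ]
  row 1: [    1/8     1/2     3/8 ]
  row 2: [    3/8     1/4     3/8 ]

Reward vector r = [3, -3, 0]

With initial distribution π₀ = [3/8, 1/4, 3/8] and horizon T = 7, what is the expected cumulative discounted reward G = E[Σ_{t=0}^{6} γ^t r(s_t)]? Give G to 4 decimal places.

G = 1.2645

t=0: π = [0.3750, 0.2500, 0.3750], E[r] = 0.3750, γ^t·E[r] = 0.375000, running G = 0.375000
t=1: π = [0.4063, 0.2656, 0.3281], E[r] = 0.4219, γ^t·E[r] = 0.295313, running G = 0.670313
t=2: π = [0.4102, 0.2656, 0.3242], E[r] = 0.4336, γ^t·E[r] = 0.212461, running G = 0.882773
t=3: π = [0.4111, 0.2651, 0.3237], E[r] = 0.4380, γ^t·E[r] = 0.150230, running G = 1.033003
t=4: π = [0.4115, 0.2649, 0.3236], E[r] = 0.4398, γ^t·E[r] = 0.105601, running G = 1.138604
t=5: π = [0.4117, 0.2648, 0.3236], E[r] = 0.4406, γ^t·E[r] = 0.074051, running G = 1.212655
t=6: π = [0.4117, 0.2647, 0.3235], E[r] = 0.4409, γ^t·E[r] = 0.051875, running G = 1.264530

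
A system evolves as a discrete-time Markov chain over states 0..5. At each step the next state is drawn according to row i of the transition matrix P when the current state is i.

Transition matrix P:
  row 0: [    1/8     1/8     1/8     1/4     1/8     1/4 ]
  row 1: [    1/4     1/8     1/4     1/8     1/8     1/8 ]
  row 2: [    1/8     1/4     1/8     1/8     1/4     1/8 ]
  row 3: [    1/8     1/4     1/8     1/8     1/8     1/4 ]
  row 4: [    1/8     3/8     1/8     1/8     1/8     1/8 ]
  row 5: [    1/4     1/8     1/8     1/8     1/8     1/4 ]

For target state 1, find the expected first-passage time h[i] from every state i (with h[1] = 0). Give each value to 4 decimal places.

h = [5.0798, 0.0000, 4.3555, 4.5154, 3.8716, 5.1503]

First-step conditioning: h[1] = 0; for i ≠ 1, h[i] = 1 + Σ_k P[i][k]·h[k].
  h[0] = 1 + 1/8·h[0] + 1/8·h[2] + 1/4·h[3] + 1/8·h[4] + 1/4·h[5]
  h[2] = 1 + 1/8·h[0] + 1/8·h[2] + 1/8·h[3] + 1/4·h[4] + 1/8·h[5]
  h[3] = 1 + 1/8·h[0] + 1/8·h[2] + 1/8·h[3] + 1/8·h[4] + 1/4·h[5]
  h[4] = 1 + 1/8·h[0] + 1/8·h[2] + 1/8·h[3] + 1/8·h[4] + 1/8·h[5]
  h[5] = 1 + 1/4·h[0] + 1/8·h[2] + 1/8·h[3] + 1/8·h[4] + 1/4·h[5]
Solving the 5×5 linear system over states ≠ 1 gives exactly h = [12288/2419, 0, 10536/2419, 32768/7257, 28096/7257, 37376/7257] (h[1] = 0 is the target).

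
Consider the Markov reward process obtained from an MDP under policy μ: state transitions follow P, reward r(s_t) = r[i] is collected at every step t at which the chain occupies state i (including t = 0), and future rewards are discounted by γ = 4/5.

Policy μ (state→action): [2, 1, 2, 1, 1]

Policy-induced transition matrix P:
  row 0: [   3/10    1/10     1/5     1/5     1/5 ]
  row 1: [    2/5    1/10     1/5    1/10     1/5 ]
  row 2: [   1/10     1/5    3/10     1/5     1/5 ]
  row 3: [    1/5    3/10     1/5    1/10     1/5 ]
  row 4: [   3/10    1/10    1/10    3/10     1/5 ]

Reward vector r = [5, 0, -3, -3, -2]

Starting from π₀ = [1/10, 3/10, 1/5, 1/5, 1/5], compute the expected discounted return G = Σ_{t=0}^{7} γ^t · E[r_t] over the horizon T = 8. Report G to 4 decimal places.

G = -1.8667

t=0: π = [0.1000, 0.3000, 0.2000, 0.2000, 0.2000], E[r] = -1.1000, γ^t·E[r] = -1.100000, running G = -1.100000
t=1: π = [0.2700, 0.1600, 0.2000, 0.1700, 0.2000], E[r] = -0.1600, γ^t·E[r] = -0.128000, running G = -1.228000
t=2: π = [0.2590, 0.1540, 0.2000, 0.1870, 0.2000], E[r] = -0.2660, γ^t·E[r] = -0.170240, running G = -1.398240
t=3: π = [0.2567, 0.1574, 0.2000, 0.1859, 0.2000], E[r] = -0.2742, γ^t·E[r] = -0.140390, running G = -1.538630
t=4: π = [0.2572, 0.1572, 0.2000, 0.1857, 0.2000], E[r] = -0.2713, γ^t·E[r] = -0.111108, running G = -1.649738
t=5: π = [0.2572, 0.1571, 0.2000, 0.1857, 0.2000], E[r] = -0.2714, γ^t·E[r] = -0.088929, running G = -1.738668
t=6: π = [0.2571, 0.1571, 0.2000, 0.1857, 0.2000], E[r] = -0.2714, γ^t·E[r] = -0.071155, running G = -1.809823
t=7: π = [0.2571, 0.1571, 0.2000, 0.1857, 0.2000], E[r] = -0.2714, γ^t·E[r] = -0.056923, running G = -1.866746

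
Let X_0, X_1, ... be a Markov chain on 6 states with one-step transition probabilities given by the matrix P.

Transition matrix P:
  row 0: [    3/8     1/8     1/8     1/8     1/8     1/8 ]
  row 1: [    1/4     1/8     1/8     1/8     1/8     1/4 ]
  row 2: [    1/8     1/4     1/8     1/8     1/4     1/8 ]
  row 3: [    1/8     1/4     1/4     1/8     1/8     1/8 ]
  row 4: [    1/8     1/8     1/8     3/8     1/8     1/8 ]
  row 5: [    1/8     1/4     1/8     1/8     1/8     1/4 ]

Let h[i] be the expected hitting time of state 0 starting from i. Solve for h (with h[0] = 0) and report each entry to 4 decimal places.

First-step conditioning: h[0] = 0; for i ≠ 0, h[i] = 1 + Σ_k P[i][k]·h[k].
  h[1] = 1 + 1/8·h[1] + 1/8·h[2] + 1/8·h[3] + 1/8·h[4] + 1/4·h[5]
  h[2] = 1 + 1/4·h[1] + 1/8·h[2] + 1/8·h[3] + 1/4·h[4] + 1/8·h[5]
  h[3] = 1 + 1/4·h[1] + 1/4·h[2] + 1/8·h[3] + 1/8·h[4] + 1/8·h[5]
  h[4] = 1 + 1/8·h[1] + 1/8·h[2] + 3/8·h[3] + 1/8·h[4] + 1/8·h[5]
  h[5] = 1 + 1/4·h[1] + 1/8·h[2] + 1/8·h[3] + 1/8·h[4] + 1/4·h[5]
Solving the 5×5 linear system over states ≠ 0 gives exactly h = [0, 32640/5537, 36784/5537, 36728/5537, 37232/5537, 36720/5537] (h[0] = 0 is the target).

h = [0.0000, 5.8949, 6.6433, 6.6332, 6.7242, 6.6318]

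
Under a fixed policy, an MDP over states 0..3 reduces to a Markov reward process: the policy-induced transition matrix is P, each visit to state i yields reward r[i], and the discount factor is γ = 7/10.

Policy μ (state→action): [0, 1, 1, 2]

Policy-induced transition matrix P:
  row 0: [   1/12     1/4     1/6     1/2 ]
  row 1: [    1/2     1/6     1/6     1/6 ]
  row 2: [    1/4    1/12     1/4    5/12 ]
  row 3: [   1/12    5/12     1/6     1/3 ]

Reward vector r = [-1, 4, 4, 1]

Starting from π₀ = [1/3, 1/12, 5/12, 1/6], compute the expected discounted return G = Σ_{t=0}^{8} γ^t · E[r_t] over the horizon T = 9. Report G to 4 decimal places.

G = 5.9573

t=0: π = [0.3333, 0.0833, 0.4167, 0.1667], E[r] = 1.8333, γ^t·E[r] = 1.833333, running G = 1.833333
t=1: π = [0.1875, 0.2014, 0.2014, 0.4097], E[r] = 1.8333, γ^t·E[r] = 1.283333, running G = 3.116667
t=2: π = [0.2008, 0.2679, 0.1834, 0.3478], E[r] = 1.9525, γ^t·E[r] = 0.956748, running G = 4.073414
t=3: π = [0.2255, 0.2551, 0.1820, 0.3374], E[r] = 1.8600, γ^t·E[r] = 0.637964, running G = 4.711378
t=4: π = [0.2199, 0.2547, 0.1818, 0.3436], E[r] = 1.8696, γ^t·E[r] = 0.448889, running G = 5.160267
t=5: π = [0.2197, 0.2557, 0.1818, 0.3427], E[r] = 1.8732, γ^t·E[r] = 0.314825, running G = 5.475092
t=6: π = [0.2202, 0.2555, 0.1818, 0.3425], E[r] = 1.8716, γ^t·E[r] = 0.220189, running G = 5.695281
t=7: π = [0.2201, 0.2555, 0.1818, 0.3426], E[r] = 1.8717, γ^t·E[r] = 0.154144, running G = 5.849425
t=8: π = [0.2201, 0.2555, 0.1818, 0.3426], E[r] = 1.8718, γ^t·E[r] = 0.107905, running G = 5.957330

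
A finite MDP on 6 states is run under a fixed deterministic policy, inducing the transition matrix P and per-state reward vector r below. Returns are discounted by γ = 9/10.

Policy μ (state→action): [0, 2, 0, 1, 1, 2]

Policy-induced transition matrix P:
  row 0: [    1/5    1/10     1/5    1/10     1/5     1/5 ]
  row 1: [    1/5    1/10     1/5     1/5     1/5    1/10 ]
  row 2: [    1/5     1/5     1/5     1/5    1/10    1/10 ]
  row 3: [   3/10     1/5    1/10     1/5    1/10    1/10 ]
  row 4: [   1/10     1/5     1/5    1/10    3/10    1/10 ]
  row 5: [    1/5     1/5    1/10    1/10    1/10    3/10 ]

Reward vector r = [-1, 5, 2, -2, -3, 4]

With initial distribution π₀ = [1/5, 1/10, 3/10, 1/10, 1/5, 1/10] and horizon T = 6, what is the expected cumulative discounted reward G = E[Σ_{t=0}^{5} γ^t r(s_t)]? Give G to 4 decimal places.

G = 3.2804

t=0: π = [0.2000, 0.1000, 0.3000, 0.1000, 0.2000, 0.1000], E[r] = 0.5000, γ^t·E[r] = 0.500000, running G = 0.500000
t=1: π = [0.1900, 0.1700, 0.1800, 0.1500, 0.1700, 0.1400], E[r] = 0.7700, γ^t·E[r] = 0.693000, running G = 1.193000
t=2: π = [0.1980, 0.1640, 0.1710, 0.1500, 0.1700, 0.1470], E[r] = 0.7420, γ^t·E[r] = 0.601020, running G = 1.794020
t=3: π = [0.1980, 0.1638, 0.1703, 0.1485, 0.1702, 0.1492], E[r] = 0.7508, γ^t·E[r] = 0.547333, running G = 2.341353
t=4: π = [0.1978, 0.1638, 0.1702, 0.1483, 0.1702, 0.1496], E[r] = 0.7531, γ^t·E[r] = 0.494115, running G = 2.835469
t=5: π = [0.1978, 0.1638, 0.1702, 0.1482, 0.1702, 0.1497], E[r] = 0.7535, γ^t·E[r] = 0.444961, running G = 3.280430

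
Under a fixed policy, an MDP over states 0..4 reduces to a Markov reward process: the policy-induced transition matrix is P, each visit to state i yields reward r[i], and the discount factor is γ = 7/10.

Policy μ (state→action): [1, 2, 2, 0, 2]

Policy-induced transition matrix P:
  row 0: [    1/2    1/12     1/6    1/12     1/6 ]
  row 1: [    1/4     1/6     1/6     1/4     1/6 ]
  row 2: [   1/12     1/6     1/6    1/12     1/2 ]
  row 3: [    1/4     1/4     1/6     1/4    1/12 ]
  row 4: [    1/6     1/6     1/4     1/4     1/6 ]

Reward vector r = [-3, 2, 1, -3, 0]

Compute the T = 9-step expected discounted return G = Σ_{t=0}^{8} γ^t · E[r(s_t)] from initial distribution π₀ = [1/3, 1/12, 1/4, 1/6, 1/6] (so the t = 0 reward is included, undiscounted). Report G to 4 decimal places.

G = -2.8883

t=0: π = [0.3333, 0.0833, 0.2500, 0.1667, 0.1667], E[r] = -1.0833, γ^t·E[r] = -1.083333, running G = -1.083333
t=1: π = [0.2778, 0.1528, 0.1806, 0.1528, 0.2361], E[r] = -0.8056, γ^t·E[r] = -0.563889, running G = -1.647222
t=2: π = [0.2697, 0.1563, 0.1863, 0.1736, 0.2141], E[r] = -0.8310, γ^t·E[r] = -0.407199, running G = -2.054421
t=3: π = [0.2685, 0.1587, 0.1845, 0.1740, 0.2143], E[r] = -0.8257, γ^t·E[r] = -0.283220, running G = -2.337641
t=4: π = [0.2685, 0.1588, 0.1845, 0.1745, 0.2137], E[r] = -0.8269, γ^t·E[r] = -0.198547, running G = -2.536188
t=5: π = [0.2686, 0.1588, 0.1845, 0.1745, 0.2136], E[r] = -0.8271, γ^t·E[r] = -0.139002, running G = -2.675191
t=6: π = [0.2686, 0.1588, 0.1845, 0.1745, 0.2136], E[r] = -0.8271, γ^t·E[r] = -0.097312, running G = -2.772503
t=7: π = [0.2686, 0.1588, 0.1845, 0.1745, 0.2136], E[r] = -0.8272, γ^t·E[r] = -0.068120, running G = -2.840623
t=8: π = [0.2686, 0.1588, 0.1845, 0.1745, 0.2136], E[r] = -0.8272, γ^t·E[r] = -0.047684, running G = -2.888307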